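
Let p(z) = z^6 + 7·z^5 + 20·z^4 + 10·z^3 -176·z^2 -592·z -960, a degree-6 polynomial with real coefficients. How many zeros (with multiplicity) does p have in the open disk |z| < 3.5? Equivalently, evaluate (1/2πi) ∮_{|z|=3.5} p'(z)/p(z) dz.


The zeros of p are: 3, (-1 + 3i), (-1 - 3i), -4, (-2 + 2i), (-2 - 2i).
Their magnitudes are: 3, 3.162, 3.162, 4, 2.828, 2.828.
Zeros with |z| < R = 3.5: 3, (-1 + 3i), (-1 - 3i), (-2 + 2i), (-2 - 2i).
Count = 5.
By the argument principle, (1/2πi) ∮_{|z|=R} p'(z)/p(z) dz equals exactly this count.

Number of zeros inside |z| < 3.5: 5.


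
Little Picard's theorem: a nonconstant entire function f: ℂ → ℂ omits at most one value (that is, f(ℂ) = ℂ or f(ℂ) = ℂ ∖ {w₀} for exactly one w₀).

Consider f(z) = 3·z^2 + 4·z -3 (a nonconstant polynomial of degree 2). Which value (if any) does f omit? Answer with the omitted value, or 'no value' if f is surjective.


Little Picard bounds the complement of f(ℂ) to at most one point.
For every w ∈ ℂ, the equation p(z) − w = 0 is a nonconstant polynomial in z and hence has at least one root by the fundamental theorem of algebra. So p is surjective onto ℂ, omitting no value.

Omitted value: no value.


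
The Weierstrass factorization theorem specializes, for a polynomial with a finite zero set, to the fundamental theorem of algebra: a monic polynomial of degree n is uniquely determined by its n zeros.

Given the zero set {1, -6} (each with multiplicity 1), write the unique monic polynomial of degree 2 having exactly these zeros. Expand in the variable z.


The polynomial is p(z) = ∏_{α ∈ S} (z − α), where S = {1, -6}.
Expanding the product yields: p(z) = z^2 + 5·z -6.
The resulting polynomial has degree 2 and real coefficients as required.

p(z) = z^2 + 5·z -6.


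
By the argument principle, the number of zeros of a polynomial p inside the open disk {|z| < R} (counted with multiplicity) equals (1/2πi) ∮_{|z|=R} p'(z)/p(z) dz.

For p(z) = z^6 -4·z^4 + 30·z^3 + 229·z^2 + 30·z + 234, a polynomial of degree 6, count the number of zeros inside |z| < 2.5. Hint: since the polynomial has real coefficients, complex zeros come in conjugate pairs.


The zeros of p are: (-3 + 2i), (-3 - 2i), (0 + 1i), (0 - 1i), (3 + 3i), (3 - 3i).
Their magnitudes are: 3.606, 3.606, 1, 1, 4.243, 4.243.
Zeros with |z| < R = 2.5: (0 + 1i), (0 - 1i).
Count = 2.
By the argument principle, (1/2πi) ∮_{|z|=R} p'(z)/p(z) dz equals exactly this count.

Number of zeros inside |z| < 2.5: 2.


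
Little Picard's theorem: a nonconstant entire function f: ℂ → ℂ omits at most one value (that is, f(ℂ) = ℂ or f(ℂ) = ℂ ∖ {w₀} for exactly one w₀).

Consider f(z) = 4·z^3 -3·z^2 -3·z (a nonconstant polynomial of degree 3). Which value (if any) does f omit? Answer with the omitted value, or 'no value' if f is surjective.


Little Picard bounds the complement of f(ℂ) to at most one point.
For every w ∈ ℂ, the equation p(z) − w = 0 is a nonconstant polynomial in z and hence has at least one root by the fundamental theorem of algebra. So p is surjective onto ℂ, omitting no value.

Omitted value: no value.


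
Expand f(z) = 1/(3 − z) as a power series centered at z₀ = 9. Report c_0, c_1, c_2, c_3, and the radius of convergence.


Let w = z − z₀, so z = z₀ + w.
Then 3 − z = 3 − (z₀ + w) = (3 − z₀) − w = -6 − w.
f(z) = 1/(-6 − w) = (1/(-6)) · 1/(1 − w/(-6)) = Σ_{n≥0} w^n / (-6)^(n+1).
So c_n = 1/(-6)^(n+1):
  c_0 = 1/(-6)^1 = -1/6.
  c_1 = 1/(-6)^2 = 1/36.
  c_2 = 1/(-6)^3 = -1/216.
  c_3 = 1/(-6)^4 = 1/1296.
The series is valid for |w/d| < 1, i.e. |z − z₀| < |d|.
Radius of convergence: R = |3 − z₀| = |-6| = 6 (distance from z₀ to the singularity z = 3).

c_0 = -1/6, c_1 = 1/36, c_2 = -1/216, c_3 = 1/1296; R = 6.


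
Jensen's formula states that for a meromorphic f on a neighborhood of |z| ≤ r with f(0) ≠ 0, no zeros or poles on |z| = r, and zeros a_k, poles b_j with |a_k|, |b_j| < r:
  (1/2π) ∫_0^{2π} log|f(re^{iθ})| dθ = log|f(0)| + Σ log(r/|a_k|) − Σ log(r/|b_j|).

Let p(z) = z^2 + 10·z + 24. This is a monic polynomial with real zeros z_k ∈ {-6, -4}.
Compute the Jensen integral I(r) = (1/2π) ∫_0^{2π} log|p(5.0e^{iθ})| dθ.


Zeros: -6, -4; r = 5.0.
Inside |z| < r: -4. Outside (|z| ≥ r): -6.
p(0) = 24, so log|p(0)| = log(24) = 3.1781.
Apply Jensen: I(r) = log|p(0)| + Σ_k log(r/|z_k|), summed over zeros inside |z| < r.
  log(r/|z_k|) for z_k = -4: log(5.0/4) = 0.2231
  Outside zeros (-6) contribute nothing to the Jensen sum.
Sum over inside zeros: 0.2231.
I(r) = log|p(0)| + (inside sum) = 3.1781 + 0.2231 = 3.4012.
Note: since some zeros are outside |z| ≤ r, the simplified n·log(r) form does NOT apply — only the inside zeros contribute.

I(r) ≈ 3.4012.


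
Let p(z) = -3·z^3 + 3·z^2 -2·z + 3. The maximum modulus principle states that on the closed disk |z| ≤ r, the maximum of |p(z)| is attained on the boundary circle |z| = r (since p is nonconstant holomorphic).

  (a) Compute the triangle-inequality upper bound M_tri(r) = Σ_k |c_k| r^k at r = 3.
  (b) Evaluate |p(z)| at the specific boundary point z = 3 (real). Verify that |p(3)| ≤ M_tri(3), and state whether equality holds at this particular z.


Coefficients: c_0 = 3, c_1 = -2, c_2 = 3, c_3 = -3. Radius r = 3.
Part (a). Triangle bound: M_tri(r) = Σ_k |c_k| r^k
  = |3|·3^0 + |-2|·3^1 + |3|·3^2 + |-3|·3^3
  = 3 + 6 + 27 + 81 = 117.
This bounds M(r) := max_{|z|=r} |p(z)| from above; equality holds iff all terms c_k z^k can be made to align in phase at a single z on |z|=r.
Part (b). At z = 3 (real, on the circle |z| = r):
  p(3) = (3)·3^0 + (-2)·3^1 + (3)·3^2 + (-3)·3^3 = -57.
  |p(3)| = 57.
Check: |p(3)| = 57 ≤ 117 = M_tri(3). ✓ Equality does not hold at z = 3 (the coefficients have mixed signs, so the terms do not all align in phase there).

M_tri(3) = 117; |p(3)| = 57; equality at z=3: no.


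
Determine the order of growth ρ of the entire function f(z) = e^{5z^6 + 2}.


|e^{5z^6 + 2}| = e^{Re(5·z^6) + 2} ≤ e^{5|z|^6 + 2} = e^{5r^6 + 2} on |z| = r, so ρ ≤ 6. Choosing z on |z|=r so that 5·z^6 is real positive (always possible by picking arg z appropriately) gives |f(z)| = e^{5r^6 + 2}, matching the bound. The additive constant 2 does not affect log log M(r) ~ 6·log r. Hence ρ = 6.
Therefore ρ = 6.

Order ρ = 6.


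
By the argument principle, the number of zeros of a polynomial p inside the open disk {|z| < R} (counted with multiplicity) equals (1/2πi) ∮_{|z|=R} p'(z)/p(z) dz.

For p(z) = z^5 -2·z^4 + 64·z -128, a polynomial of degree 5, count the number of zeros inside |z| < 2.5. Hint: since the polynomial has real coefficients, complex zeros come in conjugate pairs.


The zeros of p are: (2 + 2i), (2 - 2i), 2, (-2 + 2i), (-2 - 2i).
Their magnitudes are: 2.828, 2.828, 2, 2.828, 2.828.
Zeros with |z| < R = 2.5: 2.
Count = 1.
By the argument principle, (1/2πi) ∮_{|z|=R} p'(z)/p(z) dz equals exactly this count.

Number of zeros inside |z| < 2.5: 1.


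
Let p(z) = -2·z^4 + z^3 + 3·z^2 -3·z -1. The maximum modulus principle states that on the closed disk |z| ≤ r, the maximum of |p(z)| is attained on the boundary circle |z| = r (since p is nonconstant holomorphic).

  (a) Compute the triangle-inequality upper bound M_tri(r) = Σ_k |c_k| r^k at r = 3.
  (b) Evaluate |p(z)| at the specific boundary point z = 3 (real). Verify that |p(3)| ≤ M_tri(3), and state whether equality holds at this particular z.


Coefficients: c_0 = -1, c_1 = -3, c_2 = 3, c_3 = 1, c_4 = -2. Radius r = 3.
Part (a). Triangle bound: M_tri(r) = Σ_k |c_k| r^k
  = |-1|·3^0 + |-3|·3^1 + |3|·3^2 + |1|·3^3 + |-2|·3^4
  = 1 + 9 + 27 + 27 + 162 = 226.
This bounds M(r) := max_{|z|=r} |p(z)| from above; equality holds iff all terms c_k z^k can be made to align in phase at a single z on |z|=r.
Part (b). At z = 3 (real, on the circle |z| = r):
  p(3) = (-1)·3^0 + (-3)·3^1 + (3)·3^2 + (1)·3^3 + (-2)·3^4 = -118.
  |p(3)| = 118.
Check: |p(3)| = 118 ≤ 226 = M_tri(3). ✓ Equality does not hold at z = 3 (the coefficients have mixed signs, so the terms do not all align in phase there).

M_tri(3) = 226; |p(3)| = 118; equality at z=3: no.


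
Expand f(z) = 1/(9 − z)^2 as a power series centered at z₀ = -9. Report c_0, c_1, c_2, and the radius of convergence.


Let w = z − z₀, so z = z₀ + w.
Then 9 − z = 9 − (z₀ + w) = (9 − z₀) − w = 18 − w.
f(z) = 1/(18 − w)^2 = (1/(18)^2) · (1 − w/(18))^{−2}.
By the binomial series (1−u)^{−2} = Σ_{n≥0} C(n+1, 1) u^n for |u|<1, with u = w/(18):
  c_n = C(n+1, 1) / (18)^(n+2).
  c_0 = 1/(18)^2 = 1/324.
  c_1 = 2/(18)^3 = 1/2916.
  c_2 = 3/(18)^4 = 1/34992.
The series is valid for |w/d| < 1, i.e. |z − z₀| < |d|.
Radius of convergence: R = |9 − z₀| = |18| = 18 (distance from z₀ to the singularity z = 9).

c_0 = 1/324, c_1 = 1/2916, c_2 = 1/34992; R = 18.


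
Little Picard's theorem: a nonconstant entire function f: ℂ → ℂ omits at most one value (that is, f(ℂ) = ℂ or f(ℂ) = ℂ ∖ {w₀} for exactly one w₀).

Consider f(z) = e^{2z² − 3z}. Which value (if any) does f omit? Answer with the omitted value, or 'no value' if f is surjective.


Little Picard bounds the complement of f(ℂ) to at most one point.
The exponent g(z) = 2z² − 3z is a nonconstant polynomial, hence surjective onto ℂ. So e^{g(z)} takes every value in {e^w : w ∈ ℂ} = ℂ ∖ {0}. Adding 0 shifts the range to ℂ ∖ {0}. f omits exactly 0.

Omitted value: 0.


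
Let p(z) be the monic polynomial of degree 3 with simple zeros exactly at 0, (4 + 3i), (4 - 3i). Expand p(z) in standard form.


The polynomial is p(z) = ∏_{α ∈ S} (z − α), where S = {0, (4 + 3i), (4 - 3i)}.
Expanding the product yields: p(z) = z^3 -8·z^2 + 25·z.
Note conjugate pairs combine to real quadratics: (z − (4+3i))(z − (4−3i)) = z² − 8z + 25.
The resulting polynomial has degree 3 and real coefficients as required.

p(z) = z^3 -8·z^2 + 25·z.


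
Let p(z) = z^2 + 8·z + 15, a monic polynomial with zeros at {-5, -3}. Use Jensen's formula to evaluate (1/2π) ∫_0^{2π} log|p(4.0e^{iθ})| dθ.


Zeros: -5, -3; r = 4.0.
Inside |z| < r: -3. Outside (|z| ≥ r): -5.
p(0) = 15, so log|p(0)| = log(15) = 2.7081.
Apply Jensen: I(r) = log|p(0)| + Σ_k log(r/|z_k|), summed over zeros inside |z| < r.
  log(r/|z_k|) for z_k = -3: log(4.0/3) = 0.2877
  Outside zeros (-5) contribute nothing to the Jensen sum.
Sum over inside zeros: 0.2877.
I(r) = log|p(0)| + (inside sum) = 2.7081 + 0.2877 = 2.9957.
Note: since some zeros are outside |z| ≤ r, the simplified n·log(r) form does NOT apply — only the inside zeros contribute.

I(r) ≈ 2.9957.


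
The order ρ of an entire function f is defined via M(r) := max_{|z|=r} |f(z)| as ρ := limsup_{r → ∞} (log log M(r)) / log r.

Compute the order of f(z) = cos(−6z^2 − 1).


Write cos(w) = (e^{iw} ± e^{−iw})/(2 or 2i), so |cos(w)| ≤ e^{|w|}. With w = −6z^2 − 1, |w| ≤ 6r^2 + 1 on |z|=r, giving M(r) ≤ e^{6r^2 + 1} and ρ ≤ 2. For the lower bound, choose z on |z|=r with -6z^2 purely imaginary of modulus 6r^2; then |cos(−6z^2 − 1)| grows like e^{6r^2}/2, so ρ ≥ 2. Hence ρ = 2.
Therefore ρ = 2.

Order ρ = 2.


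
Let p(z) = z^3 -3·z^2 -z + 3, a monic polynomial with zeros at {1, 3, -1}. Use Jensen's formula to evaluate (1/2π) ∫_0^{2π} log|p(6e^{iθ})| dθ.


Zeros: -1, 1, 3; r = 6.
Inside |z| < r: -1, 1, 3. Outside (|z| ≥ r): ∅.
p(0) = 3, so log|p(0)| = log(3) = 1.0986.
Apply Jensen: I(r) = log|p(0)| + Σ_k log(r/|z_k|), summed over zeros inside |z| < r.
  log(r/|z_k|) for z_k = 1: log(6/1) = 1.7918
  log(r/|z_k|) for z_k = 3: log(6/3) = 0.6931
  log(r/|z_k|) for z_k = -1: log(6/1) = 1.7918
Sum over inside zeros: 4.2767.
I(r) = log|p(0)| + (inside sum) = 1.0986 + 4.2767 = 5.3753.
Closed form (all zeros inside, monic): I(r) = n·log(r) = 3·log(6) = 5.3753. ✓

I(r) ≈ 5.3753.


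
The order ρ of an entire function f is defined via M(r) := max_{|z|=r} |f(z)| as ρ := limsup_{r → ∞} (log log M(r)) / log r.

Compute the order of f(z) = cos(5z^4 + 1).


Write cos(w) = (e^{iw} ± e^{−iw})/(2 or 2i), so |cos(w)| ≤ e^{|w|}. With w = 5z^4 + 1, |w| ≤ 5r^4 + 1 on |z|=r, giving M(r) ≤ e^{5r^4 + 1} and ρ ≤ 4. For the lower bound, choose z on |z|=r with 5z^4 purely imaginary of modulus 5r^4; then |cos(5z^4 + 1)| grows like e^{5r^4}/2, so ρ ≥ 4. Hence ρ = 4.
Therefore ρ = 4.

Order ρ = 4.


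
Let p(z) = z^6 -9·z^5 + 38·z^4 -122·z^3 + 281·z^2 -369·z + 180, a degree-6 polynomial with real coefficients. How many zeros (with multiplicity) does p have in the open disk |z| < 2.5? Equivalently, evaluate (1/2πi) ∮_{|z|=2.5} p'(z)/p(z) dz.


The zeros of p are: 1, 4, (2 + 1i), (2 - 1i), (0 + 3i), (0 - 3i).
Their magnitudes are: 1, 4, 2.236, 2.236, 3, 3.
Zeros with |z| < R = 2.5: 1, (2 + 1i), (2 - 1i).
Count = 3.
By the argument principle, (1/2πi) ∮_{|z|=R} p'(z)/p(z) dz equals exactly this count.

Number of zeros inside |z| < 2.5: 3.


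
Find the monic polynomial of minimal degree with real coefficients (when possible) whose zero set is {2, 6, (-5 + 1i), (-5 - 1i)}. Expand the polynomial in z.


The polynomial is p(z) = ∏_{α ∈ S} (z − α), where S = {2, 6, (-5 + 1i), (-5 - 1i)}.
Expanding the product yields: p(z) = z^4 + 2·z^3 -42·z^2 -88·z + 312.
Note conjugate pairs combine to real quadratics: (z − (-5+1i))(z − (-5−1i)) = z² + 10z + 26.
The resulting polynomial has degree 4 and real coefficients as required.

p(z) = z^4 + 2·z^3 -42·z^2 -88·z + 312.


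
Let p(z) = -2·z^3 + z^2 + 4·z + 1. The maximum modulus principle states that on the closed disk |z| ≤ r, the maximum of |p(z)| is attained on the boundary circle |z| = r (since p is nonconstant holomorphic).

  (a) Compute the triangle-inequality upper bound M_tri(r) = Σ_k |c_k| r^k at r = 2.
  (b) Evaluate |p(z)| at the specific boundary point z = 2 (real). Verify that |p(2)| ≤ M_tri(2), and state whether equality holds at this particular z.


Coefficients: c_0 = 1, c_1 = 4, c_2 = 1, c_3 = -2. Radius r = 2.
Part (a). Triangle bound: M_tri(r) = Σ_k |c_k| r^k
  = |1|·2^0 + |4|·2^1 + |1|·2^2 + |-2|·2^3
  = 1 + 8 + 4 + 16 = 29.
This bounds M(r) := max_{|z|=r} |p(z)| from above; equality holds iff all terms c_k z^k can be made to align in phase at a single z on |z|=r.
Part (b). At z = 2 (real, on the circle |z| = r):
  p(2) = (1)·2^0 + (4)·2^1 + (1)·2^2 + (-2)·2^3 = -3.
  |p(2)| = 3.
Check: |p(2)| = 3 ≤ 29 = M_tri(2). ✓ Equality does not hold at z = 2 (the coefficients have mixed signs, so the terms do not all align in phase there).

M_tri(2) = 29; |p(2)| = 3; equality at z=2: no.


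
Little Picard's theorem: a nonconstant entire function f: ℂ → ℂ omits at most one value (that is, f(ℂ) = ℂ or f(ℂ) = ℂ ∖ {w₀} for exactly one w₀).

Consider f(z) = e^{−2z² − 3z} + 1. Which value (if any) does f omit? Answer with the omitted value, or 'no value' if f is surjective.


Little Picard bounds the complement of f(ℂ) to at most one point.
The exponent g(z) = −2z² − 3z is a nonconstant polynomial, hence surjective onto ℂ. So e^{g(z)} takes every value in {e^w : w ∈ ℂ} = ℂ ∖ {0}. Adding 1 shifts the range to ℂ ∖ {1}. f omits exactly 1.

Omitted value: 1.


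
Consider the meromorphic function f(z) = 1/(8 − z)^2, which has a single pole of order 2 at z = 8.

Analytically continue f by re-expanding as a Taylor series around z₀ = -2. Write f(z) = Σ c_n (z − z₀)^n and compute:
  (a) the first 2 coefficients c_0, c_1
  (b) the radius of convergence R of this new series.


Let w = z − z₀, so z = z₀ + w.
Then 8 − z = 8 − (z₀ + w) = (8 − z₀) − w = 10 − w.
f(z) = 1/(10 − w)^2 = (1/(10)^2) · (1 − w/(10))^{−2}.
By the binomial series (1−u)^{−2} = Σ_{n≥0} C(n+1, 1) u^n for |u|<1, with u = w/(10):
  c_n = C(n+1, 1) / (10)^(n+2).
  c_0 = 1/(10)^2 = 1/100.
  c_1 = 2/(10)^3 = 1/500.
The series is valid for |w/d| < 1, i.e. |z − z₀| < |d|.
Radius of convergence: R = |8 − z₀| = |10| = 10 (distance from z₀ to the singularity z = 8).

c_0 = 1/100, c_1 = 1/500; R = 10.


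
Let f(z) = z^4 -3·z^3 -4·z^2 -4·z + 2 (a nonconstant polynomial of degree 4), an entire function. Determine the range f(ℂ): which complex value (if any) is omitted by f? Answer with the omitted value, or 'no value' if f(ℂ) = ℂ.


Little Picard bounds the complement of f(ℂ) to at most one point.
For every w ∈ ℂ, the equation p(z) − w = 0 is a nonconstant polynomial in z and hence has at least one root by the fundamental theorem of algebra. So p is surjective onto ℂ, omitting no value.

Omitted value: no value.


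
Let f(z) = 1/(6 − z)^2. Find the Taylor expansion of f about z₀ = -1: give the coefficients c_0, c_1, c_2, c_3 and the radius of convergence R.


Let w = z − z₀, so z = z₀ + w.
Then 6 − z = 6 − (z₀ + w) = (6 − z₀) − w = 7 − w.
f(z) = 1/(7 − w)^2 = (1/(7)^2) · (1 − w/(7))^{−2}.
By the binomial series (1−u)^{−2} = Σ_{n≥0} C(n+1, 1) u^n for |u|<1, with u = w/(7):
  c_n = C(n+1, 1) / (7)^(n+2).
  c_0 = 1/(7)^2 = 1/49.
  c_1 = 2/(7)^3 = 2/343.
  c_2 = 3/(7)^4 = 3/2401.
  c_3 = 4/(7)^5 = 4/16807.
The series is valid for |w/d| < 1, i.e. |z − z₀| < |d|.
Radius of convergence: R = |6 − z₀| = |7| = 7 (distance from z₀ to the singularity z = 6).

c_0 = 1/49, c_1 = 2/343, c_2 = 3/2401, c_3 = 4/16807; R = 7.


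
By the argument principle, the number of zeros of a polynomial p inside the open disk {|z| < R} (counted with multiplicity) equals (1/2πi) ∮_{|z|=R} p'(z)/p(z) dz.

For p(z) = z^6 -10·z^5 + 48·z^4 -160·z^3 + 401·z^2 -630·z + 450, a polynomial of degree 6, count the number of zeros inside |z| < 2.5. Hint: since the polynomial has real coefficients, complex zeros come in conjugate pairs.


The zeros of p are: (0 + 3i), (0 - 3i), (2 + 1i), (2 - 1i), (3 + 1i), (3 - 1i).
Their magnitudes are: 3, 3, 2.236, 2.236, 3.162, 3.162.
Zeros with |z| < R = 2.5: (2 + 1i), (2 - 1i).
Count = 2.
By the argument principle, (1/2πi) ∮_{|z|=R} p'(z)/p(z) dz equals exactly this count.

Number of zeros inside |z| < 2.5: 2.


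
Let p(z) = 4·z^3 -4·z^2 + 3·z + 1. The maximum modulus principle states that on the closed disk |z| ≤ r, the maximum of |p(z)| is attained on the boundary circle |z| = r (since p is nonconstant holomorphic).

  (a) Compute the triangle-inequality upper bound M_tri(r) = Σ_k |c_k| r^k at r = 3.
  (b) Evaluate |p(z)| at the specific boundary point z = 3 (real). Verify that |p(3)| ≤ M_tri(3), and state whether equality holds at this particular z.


Coefficients: c_0 = 1, c_1 = 3, c_2 = -4, c_3 = 4. Radius r = 3.
Part (a). Triangle bound: M_tri(r) = Σ_k |c_k| r^k
  = |1|·3^0 + |3|·3^1 + |-4|·3^2 + |4|·3^3
  = 1 + 9 + 36 + 108 = 154.
This bounds M(r) := max_{|z|=r} |p(z)| from above; equality holds iff all terms c_k z^k can be made to align in phase at a single z on |z|=r.
Part (b). At z = 3 (real, on the circle |z| = r):
  p(3) = (1)·3^0 + (3)·3^1 + (-4)·3^2 + (4)·3^3 = 82.
  |p(3)| = 82.
Check: |p(3)| = 82 ≤ 154 = M_tri(3). ✓ Equality does not hold at z = 3 (the coefficients have mixed signs, so the terms do not all align in phase there).

M_tri(3) = 154; |p(3)| = 82; equality at z=3: no.


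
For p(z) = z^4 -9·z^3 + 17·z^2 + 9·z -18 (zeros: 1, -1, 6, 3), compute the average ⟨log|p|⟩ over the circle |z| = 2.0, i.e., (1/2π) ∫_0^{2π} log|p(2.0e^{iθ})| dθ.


Zeros: -1, 1, 3, 6; r = 2.0.
Inside |z| < r: -1, 1. Outside (|z| ≥ r): 3, 6.
p(0) = -18, so log|p(0)| = log(18) = 2.8904.
Apply Jensen: I(r) = log|p(0)| + Σ_k log(r/|z_k|), summed over zeros inside |z| < r.
  log(r/|z_k|) for z_k = 1: log(2.0/1) = 0.6931
  log(r/|z_k|) for z_k = -1: log(2.0/1) = 0.6931
  Outside zeros (3, 6) contribute nothing to the Jensen sum.
Sum over inside zeros: 1.3863.
I(r) = log|p(0)| + (inside sum) = 2.8904 + 1.3863 = 4.2767.
Note: since some zeros are outside |z| ≤ r, the simplified n·log(r) form does NOT apply — only the inside zeros contribute.

I(r) ≈ 4.2767.


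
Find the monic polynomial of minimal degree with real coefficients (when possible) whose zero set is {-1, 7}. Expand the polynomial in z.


The polynomial is p(z) = ∏_{α ∈ S} (z − α), where S = {-1, 7}.
Expanding the product yields: p(z) = z^2 -6·z -7.
The resulting polynomial has degree 2 and real coefficients as required.

p(z) = z^2 -6·z -7.


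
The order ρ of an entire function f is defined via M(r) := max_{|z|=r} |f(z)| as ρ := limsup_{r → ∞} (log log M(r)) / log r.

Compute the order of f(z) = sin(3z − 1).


sin(w) is a linear combination of e^{iw} and e^{−iw} (or e^w, e^{−w} in the hyperbolic case), so |sin(w)| ≤ e^{|w|}. With w = 3z − 1, |w| ≤ 3|z| + 1 = 3r + 1 on |z| = r, giving M(r) ≤ e^{3r + 1}, so ρ ≤ 1. On a suitable ray (z = it for sin/cos; z = t for sinh/cosh, t real → ∞), |sin(3z − 1)| grows like e^{3|t|}/2, so ρ ≥ 1. Hence ρ = 1.
Therefore ρ = 1.

Order ρ = 1.


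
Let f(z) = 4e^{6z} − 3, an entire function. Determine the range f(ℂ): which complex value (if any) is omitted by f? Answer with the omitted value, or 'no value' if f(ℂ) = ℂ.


Little Picard bounds the complement of f(ℂ) to at most one point.
e^{6z} is never zero on ℂ, so 4·e^{6z} takes every value in ℂ ∖ {0}. Adding -3 shifts the range to ℂ ∖ {-3}. Thus f omits exactly the value -3.

Omitted value: -3.


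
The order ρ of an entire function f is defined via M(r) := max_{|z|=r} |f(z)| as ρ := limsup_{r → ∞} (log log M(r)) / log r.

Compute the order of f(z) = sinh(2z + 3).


sinh(w) is a linear combination of e^{iw} and e^{−iw} (or e^w, e^{−w} in the hyperbolic case), so |sinh(w)| ≤ e^{|w|}. With w = 2z + 3, |w| ≤ 2|z| + 3 = 2r + 3 on |z| = r, giving M(r) ≤ e^{2r + 3}, so ρ ≤ 1. On a suitable ray (z = it for sin/cos; z = t for sinh/cosh, t real → ∞), |sinh(2z + 3)| grows like e^{2|t|}/2, so ρ ≥ 1. Hence ρ = 1.
Therefore ρ = 1.

Order ρ = 1.


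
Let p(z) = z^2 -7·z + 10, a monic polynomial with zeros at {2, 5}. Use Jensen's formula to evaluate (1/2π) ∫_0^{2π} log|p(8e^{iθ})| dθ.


Zeros: 2, 5; r = 8.
Inside |z| < r: 2, 5. Outside (|z| ≥ r): ∅.
p(0) = 10, so log|p(0)| = log(10) = 2.3026.
Apply Jensen: I(r) = log|p(0)| + Σ_k log(r/|z_k|), summed over zeros inside |z| < r.
  log(r/|z_k|) for z_k = 2: log(8/2) = 1.3863
  log(r/|z_k|) for z_k = 5: log(8/5) = 0.4700
Sum over inside zeros: 1.8563.
I(r) = log|p(0)| + (inside sum) = 2.3026 + 1.8563 = 4.1589.
Closed form (all zeros inside, monic): I(r) = n·log(r) = 2·log(8) = 4.1589. ✓

I(r) ≈ 4.1589.


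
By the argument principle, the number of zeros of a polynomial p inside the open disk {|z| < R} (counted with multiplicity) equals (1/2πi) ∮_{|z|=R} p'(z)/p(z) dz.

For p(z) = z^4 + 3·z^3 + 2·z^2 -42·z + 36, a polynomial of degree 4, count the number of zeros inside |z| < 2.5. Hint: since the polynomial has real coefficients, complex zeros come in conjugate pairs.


The zeros of p are: (-3 + 3i), (-3 - 3i), 1, 2.
Their magnitudes are: 4.243, 4.243, 1, 2.
Zeros with |z| < R = 2.5: 1, 2.
Count = 2.
By the argument principle, (1/2πi) ∮_{|z|=R} p'(z)/p(z) dz equals exactly this count.

Number of zeros inside |z| < 2.5: 2.


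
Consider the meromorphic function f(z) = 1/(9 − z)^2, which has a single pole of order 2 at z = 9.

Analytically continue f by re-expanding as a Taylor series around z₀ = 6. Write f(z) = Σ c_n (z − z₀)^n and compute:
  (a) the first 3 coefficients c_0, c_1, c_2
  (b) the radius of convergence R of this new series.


Let w = z − z₀, so z = z₀ + w.
Then 9 − z = 9 − (z₀ + w) = (9 − z₀) − w = 3 − w.
f(z) = 1/(3 − w)^2 = (1/(3)^2) · (1 − w/(3))^{−2}.
By the binomial series (1−u)^{−2} = Σ_{n≥0} C(n+1, 1) u^n for |u|<1, with u = w/(3):
  c_n = C(n+1, 1) / (3)^(n+2).
  c_0 = 1/(3)^2 = 1/9.
  c_1 = 2/(3)^3 = 2/27.
  c_2 = 3/(3)^4 = 1/27.
The series is valid for |w/d| < 1, i.e. |z − z₀| < |d|.
Radius of convergence: R = |9 − z₀| = |3| = 3 (distance from z₀ to the singularity z = 9).

c_0 = 1/9, c_1 = 2/27, c_2 = 1/27; R = 3.


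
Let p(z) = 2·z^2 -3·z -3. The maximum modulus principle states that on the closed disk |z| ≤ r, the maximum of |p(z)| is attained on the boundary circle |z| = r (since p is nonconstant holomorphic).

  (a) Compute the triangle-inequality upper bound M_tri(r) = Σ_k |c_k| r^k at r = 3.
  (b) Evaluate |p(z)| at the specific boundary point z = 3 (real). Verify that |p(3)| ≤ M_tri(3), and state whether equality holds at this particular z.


Coefficients: c_0 = -3, c_1 = -3, c_2 = 2. Radius r = 3.
Part (a). Triangle bound: M_tri(r) = Σ_k |c_k| r^k
  = |-3|·3^0 + |-3|·3^1 + |2|·3^2
  = 3 + 9 + 18 = 30.
This bounds M(r) := max_{|z|=r} |p(z)| from above; equality holds iff all terms c_k z^k can be made to align in phase at a single z on |z|=r.
Part (b). At z = 3 (real, on the circle |z| = r):
  p(3) = (-3)·3^0 + (-3)·3^1 + (2)·3^2 = 6.
  |p(3)| = 6.
Check: |p(3)| = 6 ≤ 30 = M_tri(3). ✓ Equality does not hold at z = 3 (the coefficients have mixed signs, so the terms do not all align in phase there).

M_tri(3) = 30; |p(3)| = 6; equality at z=3: no.


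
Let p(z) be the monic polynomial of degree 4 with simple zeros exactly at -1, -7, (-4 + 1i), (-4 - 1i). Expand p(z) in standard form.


The polynomial is p(z) = ∏_{α ∈ S} (z − α), where S = {-1, -7, (-4 + 1i), (-4 - 1i)}.
Expanding the product yields: p(z) = z^4 + 16·z^3 + 88·z^2 + 192·z + 119.
Note conjugate pairs combine to real quadratics: (z − (-4+1i))(z − (-4−1i)) = z² + 8z + 17.
The resulting polynomial has degree 4 and real coefficients as required.

p(z) = z^4 + 16·z^3 + 88·z^2 + 192·z + 119.


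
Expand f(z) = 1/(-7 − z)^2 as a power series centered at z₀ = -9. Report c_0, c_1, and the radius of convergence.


Let w = z − z₀, so z = z₀ + w.
Then -7 − z = -7 − (z₀ + w) = (-7 − z₀) − w = 2 − w.
f(z) = 1/(2 − w)^2 = (1/(2)^2) · (1 − w/(2))^{−2}.
By the binomial series (1−u)^{−2} = Σ_{n≥0} C(n+1, 1) u^n for |u|<1, with u = w/(2):
  c_n = C(n+1, 1) / (2)^(n+2).
  c_0 = 1/(2)^2 = 1/4.
  c_1 = 2/(2)^3 = 1/4.
The series is valid for |w/d| < 1, i.e. |z − z₀| < |d|.
Radius of convergence: R = |-7 − z₀| = |2| = 2 (distance from z₀ to the singularity z = -7).

c_0 = 1/4, c_1 = 1/4; R = 2.


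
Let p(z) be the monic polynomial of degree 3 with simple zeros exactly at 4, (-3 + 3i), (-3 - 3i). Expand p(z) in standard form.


The polynomial is p(z) = ∏_{α ∈ S} (z − α), where S = {4, (-3 + 3i), (-3 - 3i)}.
Expanding the product yields: p(z) = z^3 + 2·z^2 -6·z -72.
Note conjugate pairs combine to real quadratics: (z − (-3+3i))(z − (-3−3i)) = z² + 6z + 18.
The resulting polynomial has degree 3 and real coefficients as required.

p(z) = z^3 + 2·z^2 -6·z -72.


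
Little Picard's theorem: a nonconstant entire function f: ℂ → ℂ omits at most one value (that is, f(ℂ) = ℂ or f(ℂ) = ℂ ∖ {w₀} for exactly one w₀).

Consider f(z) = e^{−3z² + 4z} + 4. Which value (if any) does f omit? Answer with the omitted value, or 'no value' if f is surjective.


Little Picard bounds the complement of f(ℂ) to at most one point.
The exponent g(z) = −3z² + 4z is a nonconstant polynomial, hence surjective onto ℂ. So e^{g(z)} takes every value in {e^w : w ∈ ℂ} = ℂ ∖ {0}. Adding 4 shifts the range to ℂ ∖ {4}. f omits exactly 4.

Omitted value: 4.


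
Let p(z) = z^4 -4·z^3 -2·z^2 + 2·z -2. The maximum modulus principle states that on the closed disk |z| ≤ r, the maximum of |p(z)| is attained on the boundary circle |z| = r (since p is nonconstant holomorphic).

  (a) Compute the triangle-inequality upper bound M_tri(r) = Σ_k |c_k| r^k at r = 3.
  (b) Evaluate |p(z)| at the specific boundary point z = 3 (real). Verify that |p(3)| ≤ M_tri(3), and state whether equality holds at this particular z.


Coefficients: c_0 = -2, c_1 = 2, c_2 = -2, c_3 = -4, c_4 = 1. Radius r = 3.
Part (a). Triangle bound: M_tri(r) = Σ_k |c_k| r^k
  = |-2|·3^0 + |2|·3^1 + |-2|·3^2 + |-4|·3^3 + |1|·3^4
  = 2 + 6 + 18 + 108 + 81 = 215.
This bounds M(r) := max_{|z|=r} |p(z)| from above; equality holds iff all terms c_k z^k can be made to align in phase at a single z on |z|=r.
Part (b). At z = 3 (real, on the circle |z| = r):
  p(3) = (-2)·3^0 + (2)·3^1 + (-2)·3^2 + (-4)·3^3 + (1)·3^4 = -41.
  |p(3)| = 41.
Check: |p(3)| = 41 ≤ 215 = M_tri(3). ✓ Equality does not hold at z = 3 (the coefficients have mixed signs, so the terms do not all align in phase there).

M_tri(3) = 215; |p(3)| = 41; equality at z=3: no.


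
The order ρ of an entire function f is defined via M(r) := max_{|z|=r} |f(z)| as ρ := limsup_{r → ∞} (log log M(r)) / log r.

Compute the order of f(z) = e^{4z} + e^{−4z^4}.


Each summand is entire of order 1 and 4 respectively (as in the single-exponential case). The order of a sum is at most the max of the orders, so ρ ≤ 4. For the lower bound: on |z|=r choose arg z so that -4z^4 is real positive; then |e^{-4z^4}| = e^{4r^4} while |e^{4z}| ≤ e^{4r^1} = o(e^{4r^4}). So |f| ≥ e^{4r^4}(1 − o(1)) and ρ ≥ 4. Hence ρ = max(1, 4) = 4.
Therefore ρ = 4.

Order ρ = 4.


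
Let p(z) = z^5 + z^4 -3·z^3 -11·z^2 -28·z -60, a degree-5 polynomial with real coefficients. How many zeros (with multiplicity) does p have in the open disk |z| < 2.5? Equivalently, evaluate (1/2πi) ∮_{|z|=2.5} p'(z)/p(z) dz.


The zeros of p are: (0 + 2i), (0 - 2i), (-2 + 1i), (-2 - 1i), 3.
Their magnitudes are: 2, 2, 2.236, 2.236, 3.
Zeros with |z| < R = 2.5: (0 + 2i), (0 - 2i), (-2 + 1i), (-2 - 1i).
Count = 4.
By the argument principle, (1/2πi) ∮_{|z|=R} p'(z)/p(z) dz equals exactly this count.

Number of zeros inside |z| < 2.5: 4.


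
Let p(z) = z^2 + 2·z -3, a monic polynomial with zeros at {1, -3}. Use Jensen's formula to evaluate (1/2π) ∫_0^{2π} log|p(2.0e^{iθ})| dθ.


Zeros: -3, 1; r = 2.0.
Inside |z| < r: 1. Outside (|z| ≥ r): -3.
p(0) = -3, so log|p(0)| = log(3) = 1.0986.
Apply Jensen: I(r) = log|p(0)| + Σ_k log(r/|z_k|), summed over zeros inside |z| < r.
  log(r/|z_k|) for z_k = 1: log(2.0/1) = 0.6931
  Outside zeros (-3) contribute nothing to the Jensen sum.
Sum over inside zeros: 0.6931.
I(r) = log|p(0)| + (inside sum) = 1.0986 + 0.6931 = 1.7918.
Note: since some zeros are outside |z| ≤ r, the simplified n·log(r) form does NOT apply — only the inside zeros contribute.

I(r) ≈ 1.7918.


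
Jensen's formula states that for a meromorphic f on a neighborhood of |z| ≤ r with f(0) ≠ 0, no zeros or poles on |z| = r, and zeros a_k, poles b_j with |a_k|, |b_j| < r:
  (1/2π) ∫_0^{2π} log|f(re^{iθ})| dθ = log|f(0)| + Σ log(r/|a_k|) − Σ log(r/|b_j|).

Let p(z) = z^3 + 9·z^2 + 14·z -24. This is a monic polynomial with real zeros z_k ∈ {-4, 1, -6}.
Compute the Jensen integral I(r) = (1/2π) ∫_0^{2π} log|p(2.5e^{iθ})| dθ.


Zeros: -6, -4, 1; r = 2.5.
Inside |z| < r: 1. Outside (|z| ≥ r): -6, -4.
p(0) = -24, so log|p(0)| = log(24) = 3.1781.
Apply Jensen: I(r) = log|p(0)| + Σ_k log(r/|z_k|), summed over zeros inside |z| < r.
  log(r/|z_k|) for z_k = 1: log(2.5/1) = 0.9163
  Outside zeros (-6, -4) contribute nothing to the Jensen sum.
Sum over inside zeros: 0.9163.
I(r) = log|p(0)| + (inside sum) = 3.1781 + 0.9163 = 4.0943.
Note: since some zeros are outside |z| ≤ r, the simplified n·log(r) form does NOT apply — only the inside zeros contribute.

I(r) ≈ 4.0943.


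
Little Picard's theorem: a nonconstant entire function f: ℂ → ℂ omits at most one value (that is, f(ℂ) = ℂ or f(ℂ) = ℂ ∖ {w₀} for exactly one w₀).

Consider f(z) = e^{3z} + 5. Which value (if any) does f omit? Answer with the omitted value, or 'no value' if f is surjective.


Little Picard bounds the complement of f(ℂ) to at most one point.
e^{3z} is never zero on ℂ, so 1·e^{3z} takes every value in ℂ ∖ {0}. Adding 5 shifts the range to ℂ ∖ {5}. Thus f omits exactly the value 5.

Omitted value: 5.


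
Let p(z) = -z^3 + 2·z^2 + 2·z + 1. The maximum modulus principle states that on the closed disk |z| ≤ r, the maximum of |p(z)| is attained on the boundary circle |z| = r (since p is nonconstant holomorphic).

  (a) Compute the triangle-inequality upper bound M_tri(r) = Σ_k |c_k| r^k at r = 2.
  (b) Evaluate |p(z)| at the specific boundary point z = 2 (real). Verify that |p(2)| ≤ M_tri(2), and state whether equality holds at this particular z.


Coefficients: c_0 = 1, c_1 = 2, c_2 = 2, c_3 = -1. Radius r = 2.
Part (a). Triangle bound: M_tri(r) = Σ_k |c_k| r^k
  = |1|·2^0 + |2|·2^1 + |2|·2^2 + |-1|·2^3
  = 1 + 4 + 8 + 8 = 21.
This bounds M(r) := max_{|z|=r} |p(z)| from above; equality holds iff all terms c_k z^k can be made to align in phase at a single z on |z|=r.
Part (b). At z = 2 (real, on the circle |z| = r):
  p(2) = (1)·2^0 + (2)·2^1 + (2)·2^2 + (-1)·2^3 = 5.
  |p(2)| = 5.
Check: |p(2)| = 5 ≤ 21 = M_tri(2). ✓ Equality does not hold at z = 2 (the coefficients have mixed signs, so the terms do not all align in phase there).

M_tri(2) = 21; |p(2)| = 5; equality at z=2: no.


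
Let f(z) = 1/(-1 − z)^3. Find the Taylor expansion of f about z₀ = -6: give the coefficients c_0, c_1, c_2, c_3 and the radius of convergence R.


Let w = z − z₀, so z = z₀ + w.
Then -1 − z = -1 − (z₀ + w) = (-1 − z₀) − w = 5 − w.
f(z) = 1/(5 − w)^3 = (1/(5)^3) · (1 − w/(5))^{−3}.
By the binomial series (1−u)^{−3} = Σ_{n≥0} C(n+2, 2) u^n for |u|<1, with u = w/(5):
  c_n = C(n+2, 2) / (5)^(n+3).
  c_0 = 1/(5)^3 = 1/125.
  c_1 = 3/(5)^4 = 3/625.
  c_2 = 6/(5)^5 = 6/3125.
  c_3 = 10/(5)^6 = 2/3125.
The series is valid for |w/d| < 1, i.e. |z − z₀| < |d|.
Radius of convergence: R = |-1 − z₀| = |5| = 5 (distance from z₀ to the singularity z = -1).

c_0 = 1/125, c_1 = 3/625, c_2 = 6/3125, c_3 = 2/3125; R = 5.


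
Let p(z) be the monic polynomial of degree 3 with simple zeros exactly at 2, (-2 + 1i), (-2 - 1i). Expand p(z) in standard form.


The polynomial is p(z) = ∏_{α ∈ S} (z − α), where S = {2, (-2 + 1i), (-2 - 1i)}.
Expanding the product yields: p(z) = z^3 + 2·z^2 -3·z -10.
Note conjugate pairs combine to real quadratics: (z − (-2+1i))(z − (-2−1i)) = z² + 4z + 5.
The resulting polynomial has degree 3 and real coefficients as required.

p(z) = z^3 + 2·z^2 -3·z -10.


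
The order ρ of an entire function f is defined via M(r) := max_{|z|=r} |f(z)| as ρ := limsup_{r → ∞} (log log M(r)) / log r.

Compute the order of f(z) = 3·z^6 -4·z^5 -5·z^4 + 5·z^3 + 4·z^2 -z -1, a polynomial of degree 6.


|f(z)| ≤ Σ|c_k|·r^k = O(r^6) as r → ∞. Polynomial growth is O(e^{r^ε}) for every ε > 0 (since r^6/e^{r^ε} → 0), so ρ ≤ ε for all ε > 0, i.e. ρ = 0. Every nonconstant polynomial has order 0.
Therefore ρ = 0.

Order ρ = 0.


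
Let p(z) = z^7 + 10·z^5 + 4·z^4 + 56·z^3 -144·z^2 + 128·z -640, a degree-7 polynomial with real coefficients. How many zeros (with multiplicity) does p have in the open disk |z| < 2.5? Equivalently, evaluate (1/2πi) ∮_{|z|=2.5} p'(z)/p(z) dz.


The zeros of p are: (1 + 3i), (1 - 3i), (-2 + 2i), (-2 - 2i), 2, (0 + 2i), (0 - 2i).
Their magnitudes are: 3.162, 3.162, 2.828, 2.828, 2, 2, 2.
Zeros with |z| < R = 2.5: 2, (0 + 2i), (0 - 2i).
Count = 3.
By the argument principle, (1/2πi) ∮_{|z|=R} p'(z)/p(z) dz equals exactly this count.

Number of zeros inside |z| < 2.5: 3.


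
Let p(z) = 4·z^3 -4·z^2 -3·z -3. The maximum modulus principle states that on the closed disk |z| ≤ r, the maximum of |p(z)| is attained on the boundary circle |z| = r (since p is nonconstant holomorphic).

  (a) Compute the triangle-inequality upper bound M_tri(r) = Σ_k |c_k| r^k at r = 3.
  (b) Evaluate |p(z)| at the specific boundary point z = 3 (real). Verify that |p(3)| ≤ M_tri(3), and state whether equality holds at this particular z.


Coefficients: c_0 = -3, c_1 = -3, c_2 = -4, c_3 = 4. Radius r = 3.
Part (a). Triangle bound: M_tri(r) = Σ_k |c_k| r^k
  = |-3|·3^0 + |-3|·3^1 + |-4|·3^2 + |4|·3^3
  = 3 + 9 + 36 + 108 = 156.
This bounds M(r) := max_{|z|=r} |p(z)| from above; equality holds iff all terms c_k z^k can be made to align in phase at a single z on |z|=r.
Part (b). At z = 3 (real, on the circle |z| = r):
  p(3) = (-3)·3^0 + (-3)·3^1 + (-4)·3^2 + (4)·3^3 = 60.
  |p(3)| = 60.
Check: |p(3)| = 60 ≤ 156 = M_tri(3). ✓ Equality does not hold at z = 3 (the coefficients have mixed signs, so the terms do not all align in phase there).

M_tri(3) = 156; |p(3)| = 60; equality at z=3: no.


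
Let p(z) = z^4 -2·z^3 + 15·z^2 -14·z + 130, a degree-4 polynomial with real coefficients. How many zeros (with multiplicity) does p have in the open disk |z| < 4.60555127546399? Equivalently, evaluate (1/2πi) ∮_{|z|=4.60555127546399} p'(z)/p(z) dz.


The zeros of p are: (-1 + 3i), (-1 - 3i), (2 + 3i), (2 - 3i).
Their magnitudes are: 3.162, 3.162, 3.606, 3.606.
Zeros with |z| < R = 4.60555127546399: (-1 + 3i), (-1 - 3i), (2 + 3i), (2 - 3i).
Count = 4.
By the argument principle, (1/2πi) ∮_{|z|=R} p'(z)/p(z) dz equals exactly this count.

Number of zeros inside |z| < 4.60555127546399: 4.


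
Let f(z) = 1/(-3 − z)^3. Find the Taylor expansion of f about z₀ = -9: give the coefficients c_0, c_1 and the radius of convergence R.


Let w = z − z₀, so z = z₀ + w.
Then -3 − z = -3 − (z₀ + w) = (-3 − z₀) − w = 6 − w.
f(z) = 1/(6 − w)^3 = (1/(6)^3) · (1 − w/(6))^{−3}.
By the binomial series (1−u)^{−3} = Σ_{n≥0} C(n+2, 2) u^n for |u|<1, with u = w/(6):
  c_n = C(n+2, 2) / (6)^(n+3).
  c_0 = 1/(6)^3 = 1/216.
  c_1 = 3/(6)^4 = 1/432.
The series is valid for |w/d| < 1, i.e. |z − z₀| < |d|.
Radius of convergence: R = |-3 − z₀| = |6| = 6 (distance from z₀ to the singularity z = -3).

c_0 = 1/216, c_1 = 1/432; R = 6.


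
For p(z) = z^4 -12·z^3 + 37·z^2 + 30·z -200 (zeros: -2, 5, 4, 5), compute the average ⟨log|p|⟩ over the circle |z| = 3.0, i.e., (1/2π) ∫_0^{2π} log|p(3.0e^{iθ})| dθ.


Zeros: -2, 4, 5, 5; r = 3.0.
Inside |z| < r: -2. Outside (|z| ≥ r): 4, 5, 5.
p(0) = -200, so log|p(0)| = log(200) = 5.2983.
Apply Jensen: I(r) = log|p(0)| + Σ_k log(r/|z_k|), summed over zeros inside |z| < r.
  log(r/|z_k|) for z_k = -2: log(3.0/2) = 0.4055
  Outside zeros (4, 5, 5) contribute nothing to the Jensen sum.
Sum over inside zeros: 0.4055.
I(r) = log|p(0)| + (inside sum) = 5.2983 + 0.4055 = 5.7038.
Note: since some zeros are outside |z| ≤ r, the simplified n·log(r) form does NOT apply — only the inside zeros contribute.

I(r) ≈ 5.7038.


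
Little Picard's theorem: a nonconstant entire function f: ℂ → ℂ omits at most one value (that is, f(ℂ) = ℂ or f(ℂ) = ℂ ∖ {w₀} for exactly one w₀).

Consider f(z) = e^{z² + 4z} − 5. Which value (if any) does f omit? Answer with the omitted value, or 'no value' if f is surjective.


Little Picard bounds the complement of f(ℂ) to at most one point.
The exponent g(z) = z² + 4z is a nonconstant polynomial, hence surjective onto ℂ. So e^{g(z)} takes every value in {e^w : w ∈ ℂ} = ℂ ∖ {0}. Adding -5 shifts the range to ℂ ∖ {-5}. f omits exactly -5.

Omitted value: -5.


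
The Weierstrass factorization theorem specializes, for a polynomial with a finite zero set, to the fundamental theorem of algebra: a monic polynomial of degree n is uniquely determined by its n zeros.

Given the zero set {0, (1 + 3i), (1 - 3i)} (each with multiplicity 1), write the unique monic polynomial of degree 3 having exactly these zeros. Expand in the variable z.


The polynomial is p(z) = ∏_{α ∈ S} (z − α), where S = {0, (1 + 3i), (1 - 3i)}.
Expanding the product yields: p(z) = z^3 -2·z^2 + 10·z.
Note conjugate pairs combine to real quadratics: (z − (1+3i))(z − (1−3i)) = z² − 2z + 10.
The resulting polynomial has degree 3 and real coefficients as required.

p(z) = z^3 -2·z^2 + 10·z.


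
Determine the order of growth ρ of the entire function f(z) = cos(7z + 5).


cos(w) is a linear combination of e^{iw} and e^{−iw} (or e^w, e^{−w} in the hyperbolic case), so |cos(w)| ≤ e^{|w|}. With w = 7z + 5, |w| ≤ 7|z| + 5 = 7r + 5 on |z| = r, giving M(r) ≤ e^{7r + 5}, so ρ ≤ 1. On a suitable ray (z = it for sin/cos; z = t for sinh/cosh, t real → ∞), |cos(7z + 5)| grows like e^{7|t|}/2, so ρ ≥ 1. Hence ρ = 1.
Therefore ρ = 1.

Order ρ = 1.
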